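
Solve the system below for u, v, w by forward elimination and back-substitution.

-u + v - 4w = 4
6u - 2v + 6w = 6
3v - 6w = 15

Forward elimination on [A|b]:
R2 <- R2 - (-6)*R1:  [   0    4  -18   30 ]
R3 <- R3 - (3/4)*R2:  [     0      0   15/2  -15/2 ]
Row echelon form:
[ -1  1    -4  |      4 ]
[  0  4   -18  |     30 ]
[  0  0  15/2  |  -15/2 ]
Back-substitution:
w = (-15/2) / (15/2) = -1
v = (30 - (-18)*(-1)) / 4 = 3
u = (4 - (1)*(3) - (-4)*(-1)) / -1 = 3

(3, 3, -1)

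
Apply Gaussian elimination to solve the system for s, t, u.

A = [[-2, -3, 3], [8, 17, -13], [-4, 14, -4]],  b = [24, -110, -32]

Forward elimination on [A|b]:
R2 <- R2 - (-4)*R1:  [   0    5   -1  -14 ]
R3 <- R3 - (2)*R1:  [   0   20  -10  -80 ]
R3 <- R3 - (4)*R2:  [   0    0   -6  -24 ]
Row echelon form:
[ -2  -3   3  |   24 ]
[  0   5  -1  |  -14 ]
[  0   0  -6  |  -24 ]
Back-substitution:
u = (-24) / -6 = 4
t = (-14 - (-1)*(4)) / 5 = -2
s = (24 - (-3)*(-2) - (3)*(4)) / -2 = -3

(-3, -2, 4)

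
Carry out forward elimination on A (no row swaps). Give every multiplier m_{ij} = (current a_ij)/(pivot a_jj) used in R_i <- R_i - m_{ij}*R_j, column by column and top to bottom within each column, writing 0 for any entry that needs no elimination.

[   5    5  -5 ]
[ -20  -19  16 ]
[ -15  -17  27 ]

Forward elimination:
R2 <- R2 - (-4)*R1:  [  0   1  -4 ]
R3 <- R3 - (-3)*R1:  [  0  -2  12 ]
R3 <- R3 - (-2)*R2:  [ 0  0  4 ]
Multipliers (in order of application): m_{21} = -4, m_{31} = -3, m_{32} = -2

multipliers: -4, -3, -2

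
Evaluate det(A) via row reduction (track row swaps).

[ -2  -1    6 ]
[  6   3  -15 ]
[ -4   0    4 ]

det(A) = 12

Forward elimination:
R2 <- R2 - (-3)*R1:  [ 0  0  3 ]
R3 <- R3 - (2)*R1:  [  0   2  -8 ]
R2 <-> R3   (pivot in column 2 was zero)
[ -2  -1   6 ]
[  0   2  -8 ]
[  0   0   3 ]
Upper-triangular form:
[ -2  -1   6 ]
[  0   2  -8 ]
[  0   0   3 ]
det(A) = (-1)^1 * (-2) * (2) * (3) = 12  (1 row swap -> sign -1)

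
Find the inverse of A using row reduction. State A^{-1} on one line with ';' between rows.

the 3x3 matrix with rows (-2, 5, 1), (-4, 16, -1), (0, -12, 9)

Gauss-Jordan on [A | I]:
R1 <- (1/-2)*R1:  [    1  -5/2  -1/2  |  -1/2     0     0 ]
R2 <- R2 - (-4)*R1:  [  0   6  -3  |  -2   1   0 ]
R2 <- (1/6)*R2:  [    0     1  -1/2  |  -1/3   1/6     0 ]
R1 <- R1 - (-5/2)*R2:  [    1     0  -7/4  |  -4/3  5/12     0 ]
R3 <- R3 - (-12)*R2:  [  0   0   3  |  -4   2   1 ]
R3 <- (1/3)*R3:  [    0     0     1  |  -4/3   2/3   1/3 ]
R1 <- R1 - (-7/4)*R3:  [     1      0      0  |  -11/3  19/12   7/12 ]
R2 <- R2 - (-1/2)*R3:  [   0    1    0  |   -1  1/2  1/6 ]
Right block of [I | A^{-1}] is the inverse:
[ -11/3  19/12  7/12 ]
[    -1    1/2   1/6 ]
[  -4/3    2/3   1/3 ]

inverse = [-11/3 19/12 7/12; -1 1/2 1/6; -4/3 2/3 1/3]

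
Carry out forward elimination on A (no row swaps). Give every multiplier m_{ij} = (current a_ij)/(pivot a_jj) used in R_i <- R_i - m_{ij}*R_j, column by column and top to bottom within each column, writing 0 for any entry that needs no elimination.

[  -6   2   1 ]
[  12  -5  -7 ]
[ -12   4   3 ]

multipliers: -2, 2, 0

Forward elimination:
R2 <- R2 - (-2)*R1:  [  0  -1  -5 ]
R3 <- R3 - (2)*R1:  [ 0  0  1 ]
R3: entry in column 2 is already 0 -> m_{32} = 0 (no row operation needed)
Multipliers (in order of application): m_{21} = -2, m_{31} = 2, m_{32} = 0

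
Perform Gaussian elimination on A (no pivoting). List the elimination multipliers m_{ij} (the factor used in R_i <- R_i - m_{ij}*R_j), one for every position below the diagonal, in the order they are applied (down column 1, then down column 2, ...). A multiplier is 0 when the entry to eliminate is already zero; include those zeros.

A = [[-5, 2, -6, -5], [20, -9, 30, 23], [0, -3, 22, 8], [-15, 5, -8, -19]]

multipliers: -4, 0, 3, 3, 1, 1

Forward elimination:
R2 <- R2 - (-4)*R1:  [  0  -1   6   3 ]
R3: entry in column 1 is already 0 -> m_{31} = 0 (no row operation needed)
R4 <- R4 - (3)*R1:  [  0  -1  10  -4 ]
R3 <- R3 - (3)*R2:  [  0   0   4  -1 ]
R4 <- R4 - (1)*R2:  [  0   0   4  -7 ]
R4 <- R4 - (1)*R3:  [  0   0   0  -6 ]
Multipliers (in order of application): m_{21} = -4, m_{31} = 0, m_{41} = 3, m_{32} = 3, m_{42} = 1, m_{43} = 1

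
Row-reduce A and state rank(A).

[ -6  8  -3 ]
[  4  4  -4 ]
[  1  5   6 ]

rank(A) = 3

Row reduction:
R2 <- R2 - (-2/3)*R1:  [    0  28/3    -6 ]
R3 <- R3 - (-1/6)*R1:  [    0  19/3  11/2 ]
R3 <- R3 - (19/28)*R2:  [    0     0  67/7 ]
Row echelon form:
[ -6     8    -3 ]
[  0  28/3    -6 ]
[  0     0  67/7 ]
Nonzero rows / pivot columns: 3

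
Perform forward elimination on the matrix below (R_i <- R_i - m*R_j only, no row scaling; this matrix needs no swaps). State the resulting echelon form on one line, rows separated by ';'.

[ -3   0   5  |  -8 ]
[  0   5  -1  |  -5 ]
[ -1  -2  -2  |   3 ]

REF = [-3 0 5 -8; 0 5 -1 -5; 0 0 -61/15 11/3]

Forward elimination:
R3 <- R3 - (1/3)*R1:  [     0     -2  -11/3   17/3 ]
R3 <- R3 - (-2/5)*R2:  [      0       0  -61/15    11/3 ]
Row echelon form:
[ -3  0       5  |    -8 ]
[  0  5      -1  |    -5 ]
[  0  0  -61/15  |  11/3 ]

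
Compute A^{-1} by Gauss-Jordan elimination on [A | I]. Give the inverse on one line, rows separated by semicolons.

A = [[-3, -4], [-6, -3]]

inverse = [1/5 -4/15; -2/5 1/5]

Gauss-Jordan on [A | I]:
R1 <- (1/-3)*R1:  [    1   4/3  |  -1/3     0 ]
R2 <- R2 - (-6)*R1:  [  0   5  |  -2   1 ]
R2 <- (1/5)*R2:  [    0     1  |  -2/5   1/5 ]
R1 <- R1 - (4/3)*R2:  [     1      0  |    1/5  -4/15 ]
Right block of [I | A^{-1}] is the inverse:
[  1/5  -4/15 ]
[ -2/5    1/5 ]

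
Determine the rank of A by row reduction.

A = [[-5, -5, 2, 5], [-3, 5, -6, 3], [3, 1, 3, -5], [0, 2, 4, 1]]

rank(A) = 4

Row reduction:
R2 <- R2 - (3/5)*R1:  [     0      8  -36/5      0 ]
R3 <- R3 - (-3/5)*R1:  [    0    -2  21/5    -2 ]
R3 <- R3 - (-1/4)*R2:  [    0     0  12/5    -2 ]
R4 <- R4 - (1/4)*R2:  [    0     0  29/5     1 ]
R4 <- R4 - (29/12)*R3:  [    0     0     0  35/6 ]
Row echelon form:
[ -5  -5      2     5 ]
[  0   8  -36/5     0 ]
[  0   0   12/5    -2 ]
[  0   0      0  35/6 ]
Nonzero rows / pivot columns: 4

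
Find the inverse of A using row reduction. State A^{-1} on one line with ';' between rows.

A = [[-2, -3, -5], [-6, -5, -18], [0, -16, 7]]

Gauss-Jordan on [A | I]:
R1 <- (1/-2)*R1:  [    1   3/2   5/2  |  -1/2     0     0 ]
R2 <- R2 - (-6)*R1:  [  0   4  -3  |  -3   1   0 ]
R2 <- (1/4)*R2:  [    0     1  -3/4  |  -3/4   1/4     0 ]
R1 <- R1 - (3/2)*R2:  [    1     0  29/8  |   5/8  -3/8     0 ]
R3 <- R3 - (-16)*R2:  [   0    0   -5  |  -12    4    1 ]
R3 <- (1/-5)*R3:  [    0     0     1  |  12/5  -4/5  -1/5 ]
R1 <- R1 - (29/8)*R3:  [       1        0        0  |  -323/40   101/40    29/40 ]
R2 <- R2 - (-3/4)*R3:  [     0      1      0  |  21/20  -7/20  -3/20 ]
Right block of [I | A^{-1}] is the inverse:
[ -323/40  101/40  29/40 ]
[   21/20   -7/20  -3/20 ]
[    12/5    -4/5   -1/5 ]

inverse = [-323/40 101/40 29/40; 21/20 -7/20 -3/20; 12/5 -4/5 -1/5]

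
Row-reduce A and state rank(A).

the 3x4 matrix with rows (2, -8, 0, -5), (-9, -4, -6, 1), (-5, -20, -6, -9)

rank(A) = 2

Row reduction:
R2 <- R2 - (-9/2)*R1:  [     0    -40     -6  -43/2 ]
R3 <- R3 - (-5/2)*R1:  [     0    -40     -6  -43/2 ]
R3 <- R3 - (1)*R2:  [ 0  0  0  0 ]
Row echelon form:
[ 2   -8   0     -5 ]
[ 0  -40  -6  -43/2 ]
[ 0    0   0      0 ]
Nonzero rows / pivot columns: 2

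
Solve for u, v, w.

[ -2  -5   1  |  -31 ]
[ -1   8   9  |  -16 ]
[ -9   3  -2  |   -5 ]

Forward elimination on [A|b]:
R2 <- R2 - (1/2)*R1:  [    0  21/2  17/2  -1/2 ]
R3 <- R3 - (9/2)*R1:  [     0   51/2  -13/2  269/2 ]
R3 <- R3 - (17/7)*R2:  [      0       0  -190/7   950/7 ]
Row echelon form:
[ -2    -5       1  |    -31 ]
[  0  21/2    17/2  |   -1/2 ]
[  0     0  -190/7  |  950/7 ]
Back-substitution:
w = (950/7) / (-190/7) = -5
v = (-1/2 - (17/2)*(-5)) / (21/2) = 4
u = (-31 - (-5)*(4) - (1)*(-5)) / -2 = 3

(3, 4, -5)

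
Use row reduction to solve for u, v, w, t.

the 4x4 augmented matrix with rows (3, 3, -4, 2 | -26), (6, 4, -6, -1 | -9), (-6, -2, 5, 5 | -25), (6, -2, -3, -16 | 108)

Forward elimination on [A|b]:
R2 <- R2 - (2)*R1:  [  0  -2   2  -5  43 ]
R3 <- R3 - (-2)*R1:  [   0    4   -3    9  -77 ]
R4 <- R4 - (2)*R1:  [   0   -8    5  -20  160 ]
R3 <- R3 - (-2)*R2:  [  0   0   1  -1   9 ]
R4 <- R4 - (4)*R2:  [   0    0   -3    0  -12 ]
R4 <- R4 - (-3)*R3:  [  0   0   0  -3  15 ]
Row echelon form:
[ 3   3  -4   2  |  -26 ]
[ 0  -2   2  -5  |   43 ]
[ 0   0   1  -1  |    9 ]
[ 0   0   0  -3  |   15 ]
Back-substitution:
t = (15) / -3 = -5
w = (9 - (-1)*(-5)) / 1 = 4
v = (43 - (2)*(4) - (-5)*(-5)) / -2 = -5
u = (-26 - (3)*(-5) - (-4)*(4) - (2)*(-5)) / 3 = 5

(5, -5, 4, -5)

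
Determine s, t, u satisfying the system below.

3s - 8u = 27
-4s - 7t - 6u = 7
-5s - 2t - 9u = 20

Forward elimination on [A|b]:
R2 <- R2 - (-4/3)*R1:  [     0     -7  -50/3     43 ]
R3 <- R3 - (-5/3)*R1:  [     0     -2  -67/3     65 ]
R3 <- R3 - (2/7)*R2:  [      0       0  -123/7   369/7 ]
Row echelon form:
[ 3   0      -8  |     27 ]
[ 0  -7   -50/3  |     43 ]
[ 0   0  -123/7  |  369/7 ]
Back-substitution:
u = (369/7) / (-123/7) = -3
t = (43 - (-50/3)*(-3)) / -7 = 1
s = (27 - (-8)*(-3)) / 3 = 1

(1, 1, -3)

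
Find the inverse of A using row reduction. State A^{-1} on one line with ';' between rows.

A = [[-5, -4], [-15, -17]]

inverse = [-17/25 4/25; 3/5 -1/5]

Gauss-Jordan on [A | I]:
R1 <- (1/-5)*R1:  [    1   4/5  |  -1/5     0 ]
R2 <- R2 - (-15)*R1:  [  0  -5  |  -3   1 ]
R2 <- (1/-5)*R2:  [    0     1  |   3/5  -1/5 ]
R1 <- R1 - (4/5)*R2:  [      1       0  |  -17/25    4/25 ]
Right block of [I | A^{-1}] is the inverse:
[ -17/25  4/25 ]
[    3/5  -1/5 ]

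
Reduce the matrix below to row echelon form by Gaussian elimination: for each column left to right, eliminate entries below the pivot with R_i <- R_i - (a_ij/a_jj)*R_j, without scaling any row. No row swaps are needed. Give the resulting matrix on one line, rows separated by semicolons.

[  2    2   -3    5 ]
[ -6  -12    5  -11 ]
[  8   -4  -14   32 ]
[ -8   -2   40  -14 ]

REF = [2 2 -3 5; 0 -6 -4 4; 0 0 6 4; 0 0 0 -6]

Forward elimination:
R2 <- R2 - (-3)*R1:  [  0  -6  -4   4 ]
R3 <- R3 - (4)*R1:  [   0  -12   -2   12 ]
R4 <- R4 - (-4)*R1:  [  0   6  28   6 ]
R3 <- R3 - (2)*R2:  [ 0  0  6  4 ]
R4 <- R4 - (-1)*R2:  [  0   0  24  10 ]
R4 <- R4 - (4)*R3:  [  0   0   0  -6 ]
Row echelon form:
[ 2   2  -3   5 ]
[ 0  -6  -4   4 ]
[ 0   0   6   4 ]
[ 0   0   0  -6 ]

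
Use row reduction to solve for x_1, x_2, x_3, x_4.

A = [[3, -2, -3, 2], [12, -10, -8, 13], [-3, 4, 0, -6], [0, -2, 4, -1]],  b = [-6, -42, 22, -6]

Forward elimination on [A|b]:
R2 <- R2 - (4)*R1:  [   0   -2    4    5  -18 ]
R3 <- R3 - (-1)*R1:  [  0   2  -3  -4  16 ]
R3 <- R3 - (-1)*R2:  [  0   0   1   1  -2 ]
R4 <- R4 - (1)*R2:  [  0   0   0  -6  12 ]
Row echelon form:
[ 3  -2  -3   2  |   -6 ]
[ 0  -2   4   5  |  -18 ]
[ 0   0   1   1  |   -2 ]
[ 0   0   0  -6  |   12 ]
Back-substitution:
x_4 = (12) / -6 = -2
x_3 = (-2 - (1)*(-2)) / 1 = 0
x_2 = (-18 - (4)*(0) - (5)*(-2)) / -2 = 4
x_1 = (-6 - (-2)*(4) - (-3)*(0) - (2)*(-2)) / 3 = 2

(2, 4, 0, -2)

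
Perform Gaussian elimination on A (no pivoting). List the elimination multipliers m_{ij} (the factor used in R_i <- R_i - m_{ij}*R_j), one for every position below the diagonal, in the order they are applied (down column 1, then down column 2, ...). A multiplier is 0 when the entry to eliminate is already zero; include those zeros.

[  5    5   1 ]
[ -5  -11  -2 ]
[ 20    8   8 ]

multipliers: -1, 4, 2

Forward elimination:
R2 <- R2 - (-1)*R1:  [  0  -6  -1 ]
R3 <- R3 - (4)*R1:  [   0  -12    4 ]
R3 <- R3 - (2)*R2:  [ 0  0  6 ]
Multipliers (in order of application): m_{21} = -1, m_{31} = 4, m_{32} = 2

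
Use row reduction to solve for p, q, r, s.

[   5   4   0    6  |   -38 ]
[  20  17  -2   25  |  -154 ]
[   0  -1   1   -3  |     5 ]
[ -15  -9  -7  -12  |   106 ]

(-4, -3, -1, -1)

Forward elimination on [A|b]:
R2 <- R2 - (4)*R1:  [  0   1  -2   1  -2 ]
R4 <- R4 - (-3)*R1:  [  0   3  -7   6  -8 ]
R3 <- R3 - (-1)*R2:  [  0   0  -1  -2   3 ]
R4 <- R4 - (3)*R2:  [  0   0  -1   3  -2 ]
R4 <- R4 - (1)*R3:  [  0   0   0   5  -5 ]
Row echelon form:
[ 5  4   0   6  |  -38 ]
[ 0  1  -2   1  |   -2 ]
[ 0  0  -1  -2  |    3 ]
[ 0  0   0   5  |   -5 ]
Back-substitution:
s = (-5) / 5 = -1
r = (3 - (-2)*(-1)) / -1 = -1
q = (-2 - (-2)*(-1) - (1)*(-1)) / 1 = -3
p = (-38 - (4)*(-3) - (6)*(-1)) / 5 = -4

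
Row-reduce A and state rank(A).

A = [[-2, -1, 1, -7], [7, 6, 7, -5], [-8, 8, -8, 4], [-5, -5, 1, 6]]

rank(A) = 4

Row reduction:
R2 <- R2 - (-7/2)*R1:  [     0    5/2   21/2  -59/2 ]
R3 <- R3 - (4)*R1:  [   0   12  -12   32 ]
R4 <- R4 - (5/2)*R1:  [    0  -5/2  -3/2  47/2 ]
R3 <- R3 - (24/5)*R2:  [      0       0  -312/5   868/5 ]
R4 <- R4 - (-1)*R2:  [  0   0   9  -6 ]
R4 <- R4 - (-15/104)*R3:  [      0       0       0  495/26 ]
Row echelon form:
[ -2   -1       1      -7 ]
[  0  5/2    21/2   -59/2 ]
[  0    0  -312/5   868/5 ]
[  0    0       0  495/26 ]
Nonzero rows / pivot columns: 4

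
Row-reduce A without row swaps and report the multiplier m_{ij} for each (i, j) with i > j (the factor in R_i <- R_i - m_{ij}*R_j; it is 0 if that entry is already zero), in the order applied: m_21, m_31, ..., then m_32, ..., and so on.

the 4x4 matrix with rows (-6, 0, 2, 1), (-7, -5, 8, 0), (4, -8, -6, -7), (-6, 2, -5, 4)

multipliers: 7/6, -2/3, 1, 8/5, -2/5, 71/206

Forward elimination:
R2 <- R2 - (7/6)*R1:  [    0    -5  17/3  -7/6 ]
R3 <- R3 - (-2/3)*R1:  [     0     -8  -14/3  -19/3 ]
R4 <- R4 - (1)*R1:  [  0   2  -7   3 ]
R3 <- R3 - (8/5)*R2:  [       0        0  -206/15   -67/15 ]
R4 <- R4 - (-2/5)*R2:  [      0       0  -71/15   38/15 ]
R4 <- R4 - (71/206)*R3:  [       0        0        0  839/206 ]
Multipliers (in order of application): m_{21} = 7/6, m_{31} = -2/3, m_{41} = 1, m_{32} = 8/5, m_{42} = -2/5, m_{43} = 71/206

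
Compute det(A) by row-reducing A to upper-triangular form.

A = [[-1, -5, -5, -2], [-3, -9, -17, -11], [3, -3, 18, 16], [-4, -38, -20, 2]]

Forward elimination:
R2 <- R2 - (3)*R1:  [  0   6  -2  -5 ]
R3 <- R3 - (-3)*R1:  [   0  -18    3   10 ]
R4 <- R4 - (4)*R1:  [   0  -18    0   10 ]
R3 <- R3 - (-3)*R2:  [  0   0  -3  -5 ]
R4 <- R4 - (-3)*R2:  [  0   0  -6  -5 ]
R4 <- R4 - (2)*R3:  [ 0  0  0  5 ]
Upper-triangular form:
[ -1  -5  -5  -2 ]
[  0   6  -2  -5 ]
[  0   0  -3  -5 ]
[  0   0   0   5 ]
det(A) = (-1)^0 * (-1) * (6) * (-3) * (5) = 90  (0 row swaps -> sign +1)

det(A) = 90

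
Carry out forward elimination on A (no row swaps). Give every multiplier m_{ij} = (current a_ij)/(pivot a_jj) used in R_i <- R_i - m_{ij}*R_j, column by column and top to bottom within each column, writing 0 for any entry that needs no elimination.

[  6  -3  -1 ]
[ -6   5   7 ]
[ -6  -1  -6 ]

multipliers: -1, -1, -2

Forward elimination:
R2 <- R2 - (-1)*R1:  [ 0  2  6 ]
R3 <- R3 - (-1)*R1:  [  0  -4  -7 ]
R3 <- R3 - (-2)*R2:  [ 0  0  5 ]
Multipliers (in order of application): m_{21} = -1, m_{31} = -1, m_{32} = -2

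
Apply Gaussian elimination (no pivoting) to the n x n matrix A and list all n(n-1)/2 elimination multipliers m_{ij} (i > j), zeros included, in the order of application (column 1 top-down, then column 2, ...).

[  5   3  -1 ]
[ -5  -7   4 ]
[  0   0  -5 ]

Forward elimination:
R2 <- R2 - (-1)*R1:  [  0  -4   3 ]
R3: entry in column 1 is already 0 -> m_{31} = 0 (no row operation needed)
R3: entry in column 2 is already 0 -> m_{32} = 0 (no row operation needed)
Multipliers (in order of application): m_{21} = -1, m_{31} = 0, m_{32} = 0

multipliers: -1, 0, 0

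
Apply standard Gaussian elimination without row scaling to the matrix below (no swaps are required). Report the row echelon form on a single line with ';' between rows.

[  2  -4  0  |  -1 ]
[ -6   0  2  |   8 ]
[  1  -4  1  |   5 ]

Forward elimination:
R2 <- R2 - (-3)*R1:  [   0  -12    2    5 ]
R3 <- R3 - (1/2)*R1:  [    0    -2     1  11/2 ]
R3 <- R3 - (1/6)*R2:  [    0     0   2/3  14/3 ]
Row echelon form:
[ 2   -4    0  |    -1 ]
[ 0  -12    2  |     5 ]
[ 0    0  2/3  |  14/3 ]

REF = [2 -4 0 -1; 0 -12 2 5; 0 0 2/3 14/3]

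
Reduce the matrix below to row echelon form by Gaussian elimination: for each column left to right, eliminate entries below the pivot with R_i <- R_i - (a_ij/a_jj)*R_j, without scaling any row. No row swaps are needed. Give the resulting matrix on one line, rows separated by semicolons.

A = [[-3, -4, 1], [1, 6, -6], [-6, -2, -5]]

Forward elimination:
R2 <- R2 - (-1/3)*R1:  [     0   14/3  -17/3 ]
R3 <- R3 - (2)*R1:  [  0   6  -7 ]
R3 <- R3 - (9/7)*R2:  [   0    0  2/7 ]
Row echelon form:
[ -3    -4      1 ]
[  0  14/3  -17/3 ]
[  0     0    2/7 ]

REF = [-3 -4 1; 0 14/3 -17/3; 0 0 2/7]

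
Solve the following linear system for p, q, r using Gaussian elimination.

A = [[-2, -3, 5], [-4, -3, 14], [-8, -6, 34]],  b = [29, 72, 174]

Forward elimination on [A|b]:
R2 <- R2 - (2)*R1:  [  0   3   4  14 ]
R3 <- R3 - (4)*R1:  [  0   6  14  58 ]
R3 <- R3 - (2)*R2:  [  0   0   6  30 ]
Row echelon form:
[ -2  -3  5  |  29 ]
[  0   3  4  |  14 ]
[  0   0  6  |  30 ]
Back-substitution:
r = (30) / 6 = 5
q = (14 - (4)*(5)) / 3 = -2
p = (29 - (-3)*(-2) - (5)*(5)) / -2 = 1

(1, -2, 5)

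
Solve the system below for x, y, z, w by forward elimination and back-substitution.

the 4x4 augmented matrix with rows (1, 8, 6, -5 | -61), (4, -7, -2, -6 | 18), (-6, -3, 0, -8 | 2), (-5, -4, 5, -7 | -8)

Forward elimination on [A|b]:
R2 <- R2 - (4)*R1:  [   0  -39  -26   14  262 ]
R3 <- R3 - (-6)*R1:  [    0    45    36   -38  -364 ]
R4 <- R4 - (-5)*R1:  [    0    36    35   -32  -313 ]
R3 <- R3 - (-15/13)*R2:  [       0        0        6  -284/13  -802/13 ]
R4 <- R4 - (-12/13)*R2:  [       0        0       11  -248/13  -925/13 ]
R4 <- R4 - (11/6)*R3:  [       0        0        0   818/39  1636/39 ]
Row echelon form:
[ 1    8    6       -5  |      -61 ]
[ 0  -39  -26       14  |      262 ]
[ 0    0    6  -284/13  |  -802/13 ]
[ 0    0    0   818/39  |  1636/39 ]
Back-substitution:
w = (1636/39) / (818/39) = 2
z = (-802/13 - (-284/13)*(2)) / 6 = -3
y = (262 - (-26)*(-3) - (14)*(2)) / -39 = -4
x = (-61 - (8)*(-4) - (6)*(-3) - (-5)*(2)) / 1 = -1

(-1, -4, -3, 2)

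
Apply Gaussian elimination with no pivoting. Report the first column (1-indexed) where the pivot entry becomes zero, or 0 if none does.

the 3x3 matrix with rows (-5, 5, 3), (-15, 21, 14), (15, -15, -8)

first zero-pivot column = 0

Naive forward elimination:
R2 <- R2 - (3)*R1:  [ 0  6  5 ]
R3 <- R3 - (-3)*R1:  [ 0  0  1 ]
All pivots nonzero; naive elimination completes without hitting a zero pivot.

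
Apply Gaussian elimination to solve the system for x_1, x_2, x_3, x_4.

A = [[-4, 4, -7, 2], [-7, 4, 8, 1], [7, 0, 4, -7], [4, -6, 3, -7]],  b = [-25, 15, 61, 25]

Forward elimination on [A|b]:
R2 <- R2 - (7/4)*R1:  [     0     -3   81/4   -5/2  235/4 ]
R3 <- R3 - (-7/4)*R1:  [     0      7  -33/4   -7/2   69/4 ]
R4 <- R4 - (-1)*R1:  [  0  -2  -4  -5   0 ]
R3 <- R3 - (-7/3)*R2:  [     0      0     39  -28/3  463/3 ]
R4 <- R4 - (2/3)*R2:  [      0       0   -35/2   -10/3  -235/6 ]
R4 <- R4 - (-35/78)*R3:  [        0         0         0  -880/117  3520/117 ]
Row echelon form:
[ -4   4    -7         2  |       -25 ]
[  0  -3  81/4      -5/2  |     235/4 ]
[  0   0    39     -28/3  |     463/3 ]
[  0   0     0  -880/117  |  3520/117 ]
Back-substitution:
x_4 = (3520/117) / (-880/117) = -4
x_3 = (463/3 - (-28/3)*(-4)) / 39 = 3
x_2 = (235/4 - (81/4)*(3) - (-5/2)*(-4)) / -3 = 4
x_1 = (-25 - (4)*(4) - (-7)*(3) - (2)*(-4)) / -4 = 3

(3, 4, 3, -4)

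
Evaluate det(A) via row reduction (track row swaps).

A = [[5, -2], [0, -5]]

det(A) = -25

Forward elimination:
Upper-triangular form:
[ 5  -2 ]
[ 0  -5 ]
det(A) = (-1)^0 * (5) * (-5) = -25  (0 row swaps -> sign +1)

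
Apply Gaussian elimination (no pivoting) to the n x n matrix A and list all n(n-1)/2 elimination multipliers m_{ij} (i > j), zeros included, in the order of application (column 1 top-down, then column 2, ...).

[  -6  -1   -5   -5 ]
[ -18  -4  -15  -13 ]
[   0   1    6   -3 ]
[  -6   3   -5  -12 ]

Forward elimination:
R2 <- R2 - (3)*R1:  [  0  -1   0   2 ]
R3: entry in column 1 is already 0 -> m_{31} = 0 (no row operation needed)
R4 <- R4 - (1)*R1:  [  0   4   0  -7 ]
R3 <- R3 - (-1)*R2:  [  0   0   6  -1 ]
R4 <- R4 - (-4)*R2:  [ 0  0  0  1 ]
R4: entry in column 3 is already 0 -> m_{43} = 0 (no row operation needed)
Multipliers (in order of application): m_{21} = 3, m_{31} = 0, m_{41} = 1, m_{32} = -1, m_{42} = -4, m_{43} = 0

multipliers: 3, 0, 1, -1, -4, 0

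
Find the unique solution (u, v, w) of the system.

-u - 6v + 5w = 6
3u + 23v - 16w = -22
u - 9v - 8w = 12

(-5, -1, -1)

Forward elimination on [A|b]:
R2 <- R2 - (-3)*R1:  [  0   5  -1  -4 ]
R3 <- R3 - (-1)*R1:  [   0  -15   -3   18 ]
R3 <- R3 - (-3)*R2:  [  0   0  -6   6 ]
Row echelon form:
[ -1  -6   5  |   6 ]
[  0   5  -1  |  -4 ]
[  0   0  -6  |   6 ]
Back-substitution:
w = (6) / -6 = -1
v = (-4 - (-1)*(-1)) / 5 = -1
u = (6 - (-6)*(-1) - (5)*(-1)) / -1 = -5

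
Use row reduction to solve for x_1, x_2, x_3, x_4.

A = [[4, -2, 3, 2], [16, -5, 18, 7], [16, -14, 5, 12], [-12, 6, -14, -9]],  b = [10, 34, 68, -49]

Forward elimination on [A|b]:
R2 <- R2 - (4)*R1:  [  0   3   6  -1  -6 ]
R3 <- R3 - (4)*R1:  [  0  -6  -7   4  28 ]
R4 <- R4 - (-3)*R1:  [   0    0   -5   -3  -19 ]
R3 <- R3 - (-2)*R2:  [  0   0   5   2  16 ]
R4 <- R4 - (-1)*R3:  [  0   0   0  -1  -3 ]
Row echelon form:
[ 4  -2  3   2  |  10 ]
[ 0   3  6  -1  |  -6 ]
[ 0   0  5   2  |  16 ]
[ 0   0  0  -1  |  -3 ]
Back-substitution:
x_4 = (-3) / -1 = 3
x_3 = (16 - (2)*(3)) / 5 = 2
x_2 = (-6 - (6)*(2) - (-1)*(3)) / 3 = -5
x_1 = (10 - (-2)*(-5) - (3)*(2) - (2)*(3)) / 4 = -3

(-3, -5, 2, 3)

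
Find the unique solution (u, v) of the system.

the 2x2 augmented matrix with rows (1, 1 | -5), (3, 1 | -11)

(-3, -2)

Forward elimination on [A|b]:
R2 <- R2 - (3)*R1:  [  0  -2   4 ]
Row echelon form:
[ 1   1  |  -5 ]
[ 0  -2  |   4 ]
Back-substitution:
v = (4) / -2 = -2
u = (-5 - (1)*(-2)) / 1 = -3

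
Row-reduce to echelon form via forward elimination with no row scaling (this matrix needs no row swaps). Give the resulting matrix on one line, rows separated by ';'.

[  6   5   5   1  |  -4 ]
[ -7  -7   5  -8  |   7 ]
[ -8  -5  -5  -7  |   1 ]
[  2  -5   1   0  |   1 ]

REF = [6 5 5 1 -4; 0 -7/6 65/6 -41/6 7/3; 0 0 120/7 -108/7 -1; 0 0 0 -88/5 -293/20]

Forward elimination:
R2 <- R2 - (-7/6)*R1:  [     0   -7/6   65/6  -41/6    7/3 ]
R3 <- R3 - (-4/3)*R1:  [     0    5/3    5/3  -17/3  -13/3 ]
R4 <- R4 - (1/3)*R1:  [     0  -20/3   -2/3   -1/3    7/3 ]
R3 <- R3 - (-10/7)*R2:  [      0       0   120/7  -108/7      -1 ]
R4 <- R4 - (40/7)*R2:  [      0       0  -438/7   271/7     -11 ]
R4 <- R4 - (-73/20)*R3:  [       0        0        0    -88/5  -293/20 ]
Row echelon form:
[ 6     5      5       1  |       -4 ]
[ 0  -7/6   65/6   -41/6  |      7/3 ]
[ 0     0  120/7  -108/7  |       -1 ]
[ 0     0      0   -88/5  |  -293/20 ]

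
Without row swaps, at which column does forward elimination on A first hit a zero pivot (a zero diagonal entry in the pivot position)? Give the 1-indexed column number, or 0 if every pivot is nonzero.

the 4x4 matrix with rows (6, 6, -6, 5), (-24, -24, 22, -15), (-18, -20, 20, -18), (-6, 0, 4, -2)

first zero-pivot column = 2

Naive forward elimination:
R2 <- R2 - (-4)*R1:  [  0   0  -2   5 ]
R3 <- R3 - (-3)*R1:  [  0  -2   2  -3 ]
R4 <- R4 - (-1)*R1:  [  0   6  -2   3 ]
Matrix at this point:
[ 6   6  -6   5 ]
[ 0   0  -2   5 ]
[ 0  -2   2  -3 ]
[ 0   6  -2   3 ]
Pivot entry (2,2) is zero but row 3 has -2 in column 2 -> naive elimination stops; a row interchange (e.g. R2 <-> R3) would be required here.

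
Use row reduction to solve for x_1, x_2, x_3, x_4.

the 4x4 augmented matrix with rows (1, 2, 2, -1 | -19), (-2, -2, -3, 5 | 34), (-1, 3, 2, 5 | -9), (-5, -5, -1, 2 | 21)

Forward elimination on [A|b]:
R2 <- R2 - (-2)*R1:  [  0   2   1   3  -4 ]
R3 <- R3 - (-1)*R1:  [   0    5    4    4  -28 ]
R4 <- R4 - (-5)*R1:  [   0    5    9   -3  -74 ]
R3 <- R3 - (5/2)*R2:  [    0     0   3/2  -7/2   -18 ]
R4 <- R4 - (5/2)*R2:  [     0      0   13/2  -21/2    -64 ]
R4 <- R4 - (13/3)*R3:  [    0     0     0  14/3    14 ]
Row echelon form:
[ 1  2    2    -1  |  -19 ]
[ 0  2    1     3  |   -4 ]
[ 0  0  3/2  -7/2  |  -18 ]
[ 0  0    0  14/3  |   14 ]
Back-substitution:
x_4 = (14) / (14/3) = 3
x_3 = (-18 - (-7/2)*(3)) / (3/2) = -5
x_2 = (-4 - (1)*(-5) - (3)*(3)) / 2 = -4
x_1 = (-19 - (2)*(-4) - (2)*(-5) - (-1)*(3)) / 1 = 2

(2, -4, -5, 3)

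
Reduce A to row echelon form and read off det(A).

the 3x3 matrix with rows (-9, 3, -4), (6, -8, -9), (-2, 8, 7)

Forward elimination:
R2 <- R2 - (-2/3)*R1:  [     0     -6  -35/3 ]
R3 <- R3 - (2/9)*R1:  [    0  22/3  71/9 ]
R3 <- R3 - (-11/9)*R2:  [       0        0  -172/27 ]
Upper-triangular form:
[ -9   3       -4 ]
[  0  -6    -35/3 ]
[  0   0  -172/27 ]
det(A) = (-1)^0 * (-9) * (-6) * (-172/27) = -344  (0 row swaps -> sign +1)

det(A) = -344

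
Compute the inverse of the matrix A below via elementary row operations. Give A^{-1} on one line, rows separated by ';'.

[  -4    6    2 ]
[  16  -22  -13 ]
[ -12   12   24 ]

inverse = [31/2 5 17/12; 19/2 3 5/6; 3 1 1/3]

Gauss-Jordan on [A | I]:
R1 <- (1/-4)*R1:  [    1  -3/2  -1/2  |  -1/4     0     0 ]
R2 <- R2 - (16)*R1:  [  0   2  -5  |   4   1   0 ]
R3 <- R3 - (-12)*R1:  [  0  -6  18  |  -3   0   1 ]
R2 <- (1/2)*R2:  [    0     1  -5/2  |     2   1/2     0 ]
R1 <- R1 - (-3/2)*R2:  [     1      0  -17/4  |   11/4    3/4      0 ]
R3 <- R3 - (-6)*R2:  [ 0  0  3  |  9  3  1 ]
R3 <- (1/3)*R3:  [   0    0    1  |    3    1  1/3 ]
R1 <- R1 - (-17/4)*R3:  [     1      0      0  |   31/2      5  17/12 ]
R2 <- R2 - (-5/2)*R3:  [    0     1     0  |  19/2     3   5/6 ]
Right block of [I | A^{-1}] is the inverse:
[ 31/2  5  17/12 ]
[ 19/2  3    5/6 ]
[    3  1    1/3 ]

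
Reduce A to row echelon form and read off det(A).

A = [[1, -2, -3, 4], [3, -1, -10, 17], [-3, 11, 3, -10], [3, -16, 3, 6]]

det(A) = 50

Forward elimination:
R2 <- R2 - (3)*R1:  [  0   5  -1   5 ]
R3 <- R3 - (-3)*R1:  [  0   5  -6   2 ]
R4 <- R4 - (3)*R1:  [   0  -10   12   -6 ]
R3 <- R3 - (1)*R2:  [  0   0  -5  -3 ]
R4 <- R4 - (-2)*R2:  [  0   0  10   4 ]
R4 <- R4 - (-2)*R3:  [  0   0   0  -2 ]
Upper-triangular form:
[ 1  -2  -3   4 ]
[ 0   5  -1   5 ]
[ 0   0  -5  -3 ]
[ 0   0   0  -2 ]
det(A) = (-1)^0 * (1) * (5) * (-5) * (-2) = 50  (0 row swaps -> sign +1)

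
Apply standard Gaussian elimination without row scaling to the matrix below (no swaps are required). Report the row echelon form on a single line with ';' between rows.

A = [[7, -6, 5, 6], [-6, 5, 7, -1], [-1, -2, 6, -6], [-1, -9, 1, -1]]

REF = [7 -6 5 6; 0 -1/7 79/7 29/7; 0 0 -219 -88; 0 0 0 1914/73]

Forward elimination:
R2 <- R2 - (-6/7)*R1:  [    0  -1/7  79/7  29/7 ]
R3 <- R3 - (-1/7)*R1:  [     0  -20/7   47/7  -36/7 ]
R4 <- R4 - (-1/7)*R1:  [     0  -69/7   12/7   -1/7 ]
R3 <- R3 - (20)*R2:  [    0     0  -219   -88 ]
R4 <- R4 - (69)*R2:  [    0     0  -777  -286 ]
R4 <- R4 - (259/73)*R3:  [       0        0        0  1914/73 ]
Row echelon form:
[ 7    -6     5        6 ]
[ 0  -1/7  79/7     29/7 ]
[ 0     0  -219      -88 ]
[ 0     0     0  1914/73 ]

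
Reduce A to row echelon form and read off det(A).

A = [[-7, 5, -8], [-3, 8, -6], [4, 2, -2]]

det(A) = 182

Forward elimination:
R2 <- R2 - (3/7)*R1:  [     0   41/7  -18/7 ]
R3 <- R3 - (-4/7)*R1:  [     0   34/7  -46/7 ]
R3 <- R3 - (34/41)*R2:  [       0        0  -182/41 ]
Upper-triangular form:
[ -7     5       -8 ]
[  0  41/7    -18/7 ]
[  0     0  -182/41 ]
det(A) = (-1)^0 * (-7) * (41/7) * (-182/41) = 182  (0 row swaps -> sign +1)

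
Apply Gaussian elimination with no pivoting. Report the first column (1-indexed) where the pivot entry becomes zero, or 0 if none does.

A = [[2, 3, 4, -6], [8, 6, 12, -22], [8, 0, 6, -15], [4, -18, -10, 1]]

first zero-pivot column = 4

Naive forward elimination:
R2 <- R2 - (4)*R1:  [  0  -6  -4   2 ]
R3 <- R3 - (4)*R1:  [   0  -12  -10    9 ]
R4 <- R4 - (2)*R1:  [   0  -24  -18   13 ]
R3 <- R3 - (2)*R2:  [  0   0  -2   5 ]
R4 <- R4 - (4)*R2:  [  0   0  -2   5 ]
R4 <- R4 - (1)*R3:  [ 0  0  0  0 ]
Matrix at this point:
[ 2   3   4  -6 ]
[ 0  -6  -4   2 ]
[ 0   0  -2   5 ]
[ 0   0   0   0 ]
Pivot entry (4,4) in the last row is zero and there are no rows below to swap with -> zero pivot in column 4 (A is singular).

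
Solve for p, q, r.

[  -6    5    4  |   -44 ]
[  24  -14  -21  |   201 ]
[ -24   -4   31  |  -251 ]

(4, 0, -5)

Forward elimination on [A|b]:
R2 <- R2 - (-4)*R1:  [  0   6  -5  25 ]
R3 <- R3 - (4)*R1:  [   0  -24   15  -75 ]
R3 <- R3 - (-4)*R2:  [  0   0  -5  25 ]
Row echelon form:
[ -6  5   4  |  -44 ]
[  0  6  -5  |   25 ]
[  0  0  -5  |   25 ]
Back-substitution:
r = (25) / -5 = -5
q = (25 - (-5)*(-5)) / 6 = 0
p = (-44 - (5)*(0) - (4)*(-5)) / -6 = 4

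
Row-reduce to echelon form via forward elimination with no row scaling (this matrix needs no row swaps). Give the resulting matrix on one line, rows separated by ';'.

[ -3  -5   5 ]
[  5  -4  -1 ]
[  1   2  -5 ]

REF = [-3 -5 5; 0 -37/3 22/3; 0 0 -116/37]

Forward elimination:
R2 <- R2 - (-5/3)*R1:  [     0  -37/3   22/3 ]
R3 <- R3 - (-1/3)*R1:  [     0    1/3  -10/3 ]
R3 <- R3 - (-1/37)*R2:  [       0        0  -116/37 ]
Row echelon form:
[ -3     -5        5 ]
[  0  -37/3     22/3 ]
[  0      0  -116/37 ]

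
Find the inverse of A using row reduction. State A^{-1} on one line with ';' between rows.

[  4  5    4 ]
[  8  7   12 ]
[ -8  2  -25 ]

Gauss-Jordan on [A | I]:
R1 <- (1/4)*R1:  [   1  5/4    1  |  1/4    0    0 ]
R2 <- R2 - (8)*R1:  [  0  -3   4  |  -2   1   0 ]
R3 <- R3 - (-8)*R1:  [   0   12  -17  |    2    0    1 ]
R2 <- (1/-3)*R2:  [    0     1  -4/3  |   2/3  -1/3     0 ]
R1 <- R1 - (5/4)*R2:  [     1      0    8/3  |  -7/12   5/12      0 ]
R3 <- R3 - (12)*R2:  [  0   0  -1  |  -6   4   1 ]
R3 <- (1/-1)*R3:  [  0   0   1  |   6  -4  -1 ]
R1 <- R1 - (8/3)*R3:  [       1        0        0  |  -199/12   133/12      8/3 ]
R2 <- R2 - (-4/3)*R3:  [     0      1      0  |   26/3  -17/3   -4/3 ]
Right block of [I | A^{-1}] is the inverse:
[ -199/12  133/12   8/3 ]
[    26/3   -17/3  -4/3 ]
[       6      -4    -1 ]

inverse = [-199/12 133/12 8/3; 26/3 -17/3 -4/3; 6 -4 -1]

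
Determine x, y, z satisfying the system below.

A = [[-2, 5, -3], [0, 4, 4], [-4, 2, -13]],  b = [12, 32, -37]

Forward elimination on [A|b]:
R3 <- R3 - (2)*R1:  [   0   -8   -7  -61 ]
R3 <- R3 - (-2)*R2:  [ 0  0  1  3 ]
Row echelon form:
[ -2  5  -3  |  12 ]
[  0  4   4  |  32 ]
[  0  0   1  |   3 ]
Back-substitution:
z = (3) / 1 = 3
y = (32 - (4)*(3)) / 4 = 5
x = (12 - (5)*(5) - (-3)*(3)) / -2 = 2

(2, 5, 3)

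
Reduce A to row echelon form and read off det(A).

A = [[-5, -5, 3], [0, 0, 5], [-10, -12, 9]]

Forward elimination:
R3 <- R3 - (2)*R1:  [  0  -2   3 ]
R2 <-> R3   (pivot in column 2 was zero)
[ -5  -5  3 ]
[  0  -2  3 ]
[  0   0  5 ]
Upper-triangular form:
[ -5  -5  3 ]
[  0  -2  3 ]
[  0   0  5 ]
det(A) = (-1)^1 * (-5) * (-2) * (5) = -50  (1 row swap -> sign -1)

det(A) = -50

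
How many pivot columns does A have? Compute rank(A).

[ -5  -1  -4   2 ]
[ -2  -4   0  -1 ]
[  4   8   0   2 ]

Row reduction:
R2 <- R2 - (2/5)*R1:  [     0  -18/5    8/5   -9/5 ]
R3 <- R3 - (-4/5)*R1:  [     0   36/5  -16/5   18/5 ]
R3 <- R3 - (-2)*R2:  [ 0  0  0  0 ]
Row echelon form:
[ -5     -1   -4     2 ]
[  0  -18/5  8/5  -9/5 ]
[  0      0    0     0 ]
Nonzero rows / pivot columns: 2

rank(A) = 2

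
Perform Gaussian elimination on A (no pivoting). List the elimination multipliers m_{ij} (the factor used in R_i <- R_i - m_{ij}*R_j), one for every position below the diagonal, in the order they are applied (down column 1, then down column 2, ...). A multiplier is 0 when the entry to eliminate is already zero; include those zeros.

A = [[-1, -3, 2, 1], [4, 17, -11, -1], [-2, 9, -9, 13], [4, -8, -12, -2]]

Forward elimination:
R2 <- R2 - (-4)*R1:  [  0   5  -3   3 ]
R3 <- R3 - (2)*R1:  [   0   15  -13   11 ]
R4 <- R4 - (-4)*R1:  [   0  -20   -4    2 ]
R3 <- R3 - (3)*R2:  [  0   0  -4   2 ]
R4 <- R4 - (-4)*R2:  [   0    0  -16   14 ]
R4 <- R4 - (4)*R3:  [ 0  0  0  6 ]
Multipliers (in order of application): m_{21} = -4, m_{31} = 2, m_{41} = -4, m_{32} = 3, m_{42} = -4, m_{43} = 4

multipliers: -4, 2, -4, 3, -4, 4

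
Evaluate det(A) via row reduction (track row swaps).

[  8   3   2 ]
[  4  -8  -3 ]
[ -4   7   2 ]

Forward elimination:
R2 <- R2 - (1/2)*R1:  [     0  -19/2     -4 ]
R3 <- R3 - (-1/2)*R1:  [    0  17/2     3 ]
R3 <- R3 - (-17/19)*R2:  [      0       0  -11/19 ]
Upper-triangular form:
[ 8      3       2 ]
[ 0  -19/2      -4 ]
[ 0      0  -11/19 ]
det(A) = (-1)^0 * (8) * (-19/2) * (-11/19) = 44  (0 row swaps -> sign +1)

det(A) = 44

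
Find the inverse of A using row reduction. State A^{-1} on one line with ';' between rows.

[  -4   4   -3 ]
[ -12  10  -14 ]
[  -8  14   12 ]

inverse = [79/6 -15/4 -13/12; 32/3 -3 -5/6; -11/3 1 1/3]

Gauss-Jordan on [A | I]:
R1 <- (1/-4)*R1:  [    1    -1   3/4  |  -1/4     0     0 ]
R2 <- R2 - (-12)*R1:  [  0  -2  -5  |  -3   1   0 ]
R3 <- R3 - (-8)*R1:  [  0   6  18  |  -2   0   1 ]
R2 <- (1/-2)*R2:  [    0     1   5/2  |   3/2  -1/2     0 ]
R1 <- R1 - (-1)*R2:  [    1     0  13/4  |   5/4  -1/2     0 ]
R3 <- R3 - (6)*R2:  [   0    0    3  |  -11    3    1 ]
R3 <- (1/3)*R3:  [     0      0      1  |  -11/3      1    1/3 ]
R1 <- R1 - (13/4)*R3:  [      1       0       0  |    79/6   -15/4  -13/12 ]
R2 <- R2 - (5/2)*R3:  [    0     1     0  |  32/3    -3  -5/6 ]
Right block of [I | A^{-1}] is the inverse:
[  79/6  -15/4  -13/12 ]
[  32/3     -3    -5/6 ]
[ -11/3      1     1/3 ]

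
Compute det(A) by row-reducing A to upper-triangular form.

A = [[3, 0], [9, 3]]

Forward elimination:
R2 <- R2 - (3)*R1:  [ 0  3 ]
Upper-triangular form:
[ 3  0 ]
[ 0  3 ]
det(A) = (-1)^0 * (3) * (3) = 9  (0 row swaps -> sign +1)

det(A) = 9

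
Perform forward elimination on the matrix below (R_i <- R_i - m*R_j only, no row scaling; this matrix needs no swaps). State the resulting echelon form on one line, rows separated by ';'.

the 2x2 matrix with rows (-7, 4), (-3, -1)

Forward elimination:
R2 <- R2 - (3/7)*R1:  [     0  -19/7 ]
Row echelon form:
[ -7      4 ]
[  0  -19/7 ]

REF = [-7 4; 0 -19/7]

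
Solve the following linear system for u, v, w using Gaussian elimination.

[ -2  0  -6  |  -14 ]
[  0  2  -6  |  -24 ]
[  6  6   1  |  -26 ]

(-5, 0, 4)

Forward elimination on [A|b]:
R3 <- R3 - (-3)*R1:  [   0    6  -17  -68 ]
R3 <- R3 - (3)*R2:  [ 0  0  1  4 ]
Row echelon form:
[ -2  0  -6  |  -14 ]
[  0  2  -6  |  -24 ]
[  0  0   1  |    4 ]
Back-substitution:
w = (4) / 1 = 4
v = (-24 - (-6)*(4)) / 2 = 0
u = (-14 - (-6)*(4)) / -2 = -5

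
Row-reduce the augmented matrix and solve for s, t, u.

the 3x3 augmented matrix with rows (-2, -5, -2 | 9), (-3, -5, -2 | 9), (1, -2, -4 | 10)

(0, -1, -2)

Forward elimination on [A|b]:
R2 <- R2 - (3/2)*R1:  [    0   5/2     1  -9/2 ]
R3 <- R3 - (-1/2)*R1:  [    0  -9/2    -5  29/2 ]
R3 <- R3 - (-9/5)*R2:  [     0      0  -16/5   32/5 ]
Row echelon form:
[ -2   -5     -2  |     9 ]
[  0  5/2      1  |  -9/2 ]
[  0    0  -16/5  |  32/5 ]
Back-substitution:
u = (32/5) / (-16/5) = -2
t = (-9/2 - (1)*(-2)) / (5/2) = -1
s = (9 - (-5)*(-1) - (-2)*(-2)) / -2 = 0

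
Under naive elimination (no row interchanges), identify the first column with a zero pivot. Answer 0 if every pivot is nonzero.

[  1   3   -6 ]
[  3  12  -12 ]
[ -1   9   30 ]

first zero-pivot column = 3

Naive forward elimination:
R2 <- R2 - (3)*R1:  [ 0  3  6 ]
R3 <- R3 - (-1)*R1:  [  0  12  24 ]
R3 <- R3 - (4)*R2:  [ 0  0  0 ]
Matrix at this point:
[ 1  3  -6 ]
[ 0  3   6 ]
[ 0  0   0 ]
Pivot entry (3,3) in the last row is zero and there are no rows below to swap with -> zero pivot in column 3 (A is singular).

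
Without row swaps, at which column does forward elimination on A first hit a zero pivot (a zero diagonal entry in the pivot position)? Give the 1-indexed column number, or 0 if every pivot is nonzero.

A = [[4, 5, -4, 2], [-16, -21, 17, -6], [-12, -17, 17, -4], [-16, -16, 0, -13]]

Naive forward elimination:
R2 <- R2 - (-4)*R1:  [  0  -1   1   2 ]
R3 <- R3 - (-3)*R1:  [  0  -2   5   2 ]
R4 <- R4 - (-4)*R1:  [   0    4  -16   -5 ]
R3 <- R3 - (2)*R2:  [  0   0   3  -2 ]
R4 <- R4 - (-4)*R2:  [   0    0  -12    3 ]
R4 <- R4 - (-4)*R3:  [  0   0   0  -5 ]
All pivots nonzero; naive elimination completes without hitting a zero pivot.

first zero-pivot column = 0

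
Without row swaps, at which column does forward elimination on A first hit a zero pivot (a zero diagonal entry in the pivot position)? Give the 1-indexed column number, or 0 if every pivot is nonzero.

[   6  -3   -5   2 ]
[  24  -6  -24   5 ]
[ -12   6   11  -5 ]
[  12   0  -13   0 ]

Naive forward elimination:
R2 <- R2 - (4)*R1:  [  0   6  -4  -3 ]
R3 <- R3 - (-2)*R1:  [  0   0   1  -1 ]
R4 <- R4 - (2)*R1:  [  0   6  -3  -4 ]
R4 <- R4 - (1)*R2:  [  0   0   1  -1 ]
R4 <- R4 - (1)*R3:  [ 0  0  0  0 ]
Matrix at this point:
[ 6  -3  -5   2 ]
[ 0   6  -4  -3 ]
[ 0   0   1  -1 ]
[ 0   0   0   0 ]
Pivot entry (4,4) in the last row is zero and there are no rows below to swap with -> zero pivot in column 4 (A is singular).

first zero-pivot column = 4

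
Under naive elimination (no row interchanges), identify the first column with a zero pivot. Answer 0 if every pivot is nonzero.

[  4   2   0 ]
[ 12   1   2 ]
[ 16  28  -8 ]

first zero-pivot column = 3

Naive forward elimination:
R2 <- R2 - (3)*R1:  [  0  -5   2 ]
R3 <- R3 - (4)*R1:  [  0  20  -8 ]
R3 <- R3 - (-4)*R2:  [ 0  0  0 ]
Matrix at this point:
[ 4   2  0 ]
[ 0  -5  2 ]
[ 0   0  0 ]
Pivot entry (3,3) in the last row is zero and there are no rows below to swap with -> zero pivot in column 3 (A is singular).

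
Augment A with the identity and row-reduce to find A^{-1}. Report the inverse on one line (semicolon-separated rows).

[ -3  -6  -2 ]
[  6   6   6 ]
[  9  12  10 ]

inverse = [-1/3 1 -2/3; -1/6 -1/3 1/6; 1/2 -1/2 1/2]

Gauss-Jordan on [A | I]:
R1 <- (1/-3)*R1:  [    1     2   2/3  |  -1/3     0     0 ]
R2 <- R2 - (6)*R1:  [  0  -6   2  |   2   1   0 ]
R3 <- R3 - (9)*R1:  [  0  -6   4  |   3   0   1 ]
R2 <- (1/-6)*R2:  [    0     1  -1/3  |  -1/3  -1/6     0 ]
R1 <- R1 - (2)*R2:  [   1    0  4/3  |  1/3  1/3    0 ]
R3 <- R3 - (-6)*R2:  [  0   0   2  |   1  -1   1 ]
R3 <- (1/2)*R3:  [    0     0     1  |   1/2  -1/2   1/2 ]
R1 <- R1 - (4/3)*R3:  [    1     0     0  |  -1/3     1  -2/3 ]
R2 <- R2 - (-1/3)*R3:  [    0     1     0  |  -1/6  -1/3   1/6 ]
Right block of [I | A^{-1}] is the inverse:
[ -1/3     1  -2/3 ]
[ -1/6  -1/3   1/6 ]
[  1/2  -1/2   1/2 ]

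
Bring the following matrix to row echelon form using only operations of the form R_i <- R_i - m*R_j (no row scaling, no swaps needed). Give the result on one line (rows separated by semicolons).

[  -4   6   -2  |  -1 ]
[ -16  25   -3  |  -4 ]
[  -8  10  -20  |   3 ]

REF = [-4 6 -2 -1; 0 1 5 0; 0 0 -6 5]

Forward elimination:
R2 <- R2 - (4)*R1:  [ 0  1  5  0 ]
R3 <- R3 - (2)*R1:  [   0   -2  -16    5 ]
R3 <- R3 - (-2)*R2:  [  0   0  -6   5 ]
Row echelon form:
[ -4  6  -2  |  -1 ]
[  0  1   5  |   0 ]
[  0  0  -6  |   5 ]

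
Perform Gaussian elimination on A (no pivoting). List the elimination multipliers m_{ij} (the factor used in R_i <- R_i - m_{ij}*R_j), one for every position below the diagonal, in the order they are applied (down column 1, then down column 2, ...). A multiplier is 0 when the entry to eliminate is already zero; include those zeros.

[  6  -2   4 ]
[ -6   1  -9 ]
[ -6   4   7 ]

Forward elimination:
R2 <- R2 - (-1)*R1:  [  0  -1  -5 ]
R3 <- R3 - (-1)*R1:  [  0   2  11 ]
R3 <- R3 - (-2)*R2:  [ 0  0  1 ]
Multipliers (in order of application): m_{21} = -1, m_{31} = -1, m_{32} = -2

multipliers: -1, -1, -2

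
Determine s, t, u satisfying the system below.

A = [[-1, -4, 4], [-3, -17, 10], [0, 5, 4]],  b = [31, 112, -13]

(1, -5, 3)

Forward elimination on [A|b]:
R2 <- R2 - (3)*R1:  [  0  -5  -2  19 ]
R3 <- R3 - (-1)*R2:  [ 0  0  2  6 ]
Row echelon form:
[ -1  -4   4  |  31 ]
[  0  -5  -2  |  19 ]
[  0   0   2  |   6 ]
Back-substitution:
u = (6) / 2 = 3
t = (19 - (-2)*(3)) / -5 = -5
s = (31 - (-4)*(-5) - (4)*(3)) / -1 = 1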